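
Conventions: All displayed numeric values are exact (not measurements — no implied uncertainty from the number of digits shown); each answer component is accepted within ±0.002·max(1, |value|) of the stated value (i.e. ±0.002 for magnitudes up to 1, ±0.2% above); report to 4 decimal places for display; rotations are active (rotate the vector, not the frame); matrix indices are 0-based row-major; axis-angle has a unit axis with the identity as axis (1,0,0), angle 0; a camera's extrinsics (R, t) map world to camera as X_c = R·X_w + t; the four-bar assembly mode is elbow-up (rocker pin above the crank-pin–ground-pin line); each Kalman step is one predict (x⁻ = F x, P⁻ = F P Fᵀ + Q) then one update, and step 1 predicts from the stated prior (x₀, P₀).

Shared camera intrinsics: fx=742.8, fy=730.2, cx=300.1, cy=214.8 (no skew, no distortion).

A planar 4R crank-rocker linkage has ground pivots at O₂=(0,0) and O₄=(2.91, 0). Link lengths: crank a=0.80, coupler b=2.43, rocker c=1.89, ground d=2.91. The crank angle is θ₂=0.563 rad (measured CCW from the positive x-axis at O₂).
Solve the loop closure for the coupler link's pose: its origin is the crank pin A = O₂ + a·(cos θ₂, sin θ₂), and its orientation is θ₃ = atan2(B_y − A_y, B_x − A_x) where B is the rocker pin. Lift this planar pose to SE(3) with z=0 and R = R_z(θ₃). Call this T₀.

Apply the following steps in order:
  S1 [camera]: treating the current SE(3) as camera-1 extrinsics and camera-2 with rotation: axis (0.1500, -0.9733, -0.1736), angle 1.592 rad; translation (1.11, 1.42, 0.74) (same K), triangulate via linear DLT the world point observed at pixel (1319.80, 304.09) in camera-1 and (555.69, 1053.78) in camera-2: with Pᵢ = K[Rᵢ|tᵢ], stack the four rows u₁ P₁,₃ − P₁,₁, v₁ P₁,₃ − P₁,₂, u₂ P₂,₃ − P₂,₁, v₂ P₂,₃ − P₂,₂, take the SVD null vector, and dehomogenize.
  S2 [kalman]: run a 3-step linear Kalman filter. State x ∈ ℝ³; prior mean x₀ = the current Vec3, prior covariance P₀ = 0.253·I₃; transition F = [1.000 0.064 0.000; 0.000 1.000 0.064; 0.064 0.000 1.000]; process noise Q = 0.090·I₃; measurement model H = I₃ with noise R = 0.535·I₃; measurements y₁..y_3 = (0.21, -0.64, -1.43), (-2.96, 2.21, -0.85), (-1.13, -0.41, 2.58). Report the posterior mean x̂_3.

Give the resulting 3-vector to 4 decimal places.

result = (-0.9689, 0.1298, 0.6208)

source (fourbar_fk): coupler pose = R=[0.8048 -0.5936 0.0000; 0.5936 0.8048 0.0000; 0.0000 0.0000 1.0000], t=(0.6765, 0.4270, 0.0000)
after S1 (triangulate): (0.1893, -0.5428, 0.8385)
after S2 (kf_track): (-0.9689, 0.1298, 0.6208)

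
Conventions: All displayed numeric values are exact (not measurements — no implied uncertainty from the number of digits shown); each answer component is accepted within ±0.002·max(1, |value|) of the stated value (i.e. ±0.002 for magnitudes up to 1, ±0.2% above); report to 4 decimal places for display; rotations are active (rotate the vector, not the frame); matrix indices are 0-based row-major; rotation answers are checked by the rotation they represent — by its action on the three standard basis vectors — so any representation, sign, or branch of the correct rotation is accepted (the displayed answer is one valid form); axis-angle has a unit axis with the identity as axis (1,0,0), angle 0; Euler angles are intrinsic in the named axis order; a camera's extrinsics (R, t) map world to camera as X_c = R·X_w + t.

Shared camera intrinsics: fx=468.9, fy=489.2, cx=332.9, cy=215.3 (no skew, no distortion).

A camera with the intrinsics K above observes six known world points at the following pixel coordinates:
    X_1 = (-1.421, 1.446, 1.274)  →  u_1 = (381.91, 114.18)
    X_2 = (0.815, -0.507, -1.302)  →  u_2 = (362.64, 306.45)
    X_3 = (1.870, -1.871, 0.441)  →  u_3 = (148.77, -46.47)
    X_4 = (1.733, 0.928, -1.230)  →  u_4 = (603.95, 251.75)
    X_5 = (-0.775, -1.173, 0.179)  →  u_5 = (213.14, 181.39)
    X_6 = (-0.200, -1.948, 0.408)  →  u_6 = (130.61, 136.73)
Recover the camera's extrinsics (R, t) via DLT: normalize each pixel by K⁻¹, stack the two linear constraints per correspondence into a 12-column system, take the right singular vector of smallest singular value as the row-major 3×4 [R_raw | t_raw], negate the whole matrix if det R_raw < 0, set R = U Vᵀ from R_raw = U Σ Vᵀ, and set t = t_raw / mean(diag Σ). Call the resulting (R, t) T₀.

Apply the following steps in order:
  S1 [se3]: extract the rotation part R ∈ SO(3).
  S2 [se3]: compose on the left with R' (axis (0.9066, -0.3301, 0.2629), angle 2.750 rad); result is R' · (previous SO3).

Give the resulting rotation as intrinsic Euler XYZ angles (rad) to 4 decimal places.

source (pnp_recover): camera pose = R=[0.3858 0.9079 -0.1638; -0.2574 -0.0645 -0.9642; -0.8860 0.4141 0.2088], t=(0.1499, -0.4400, 4.6300)
after S1 (rot_of_se3): [0.3858 0.9079 -0.1638; -0.2574 -0.0645 -0.9642; -0.8860 0.4141 0.2088]
after S2 (compose_so3): [0.1329 0.7782 0.6138; 0.4550 -0.5981 0.6598; 0.8805 0.1916 -0.4336]

rotation (euler_xyz) = (-2.1522, 0.6609, -1.4016)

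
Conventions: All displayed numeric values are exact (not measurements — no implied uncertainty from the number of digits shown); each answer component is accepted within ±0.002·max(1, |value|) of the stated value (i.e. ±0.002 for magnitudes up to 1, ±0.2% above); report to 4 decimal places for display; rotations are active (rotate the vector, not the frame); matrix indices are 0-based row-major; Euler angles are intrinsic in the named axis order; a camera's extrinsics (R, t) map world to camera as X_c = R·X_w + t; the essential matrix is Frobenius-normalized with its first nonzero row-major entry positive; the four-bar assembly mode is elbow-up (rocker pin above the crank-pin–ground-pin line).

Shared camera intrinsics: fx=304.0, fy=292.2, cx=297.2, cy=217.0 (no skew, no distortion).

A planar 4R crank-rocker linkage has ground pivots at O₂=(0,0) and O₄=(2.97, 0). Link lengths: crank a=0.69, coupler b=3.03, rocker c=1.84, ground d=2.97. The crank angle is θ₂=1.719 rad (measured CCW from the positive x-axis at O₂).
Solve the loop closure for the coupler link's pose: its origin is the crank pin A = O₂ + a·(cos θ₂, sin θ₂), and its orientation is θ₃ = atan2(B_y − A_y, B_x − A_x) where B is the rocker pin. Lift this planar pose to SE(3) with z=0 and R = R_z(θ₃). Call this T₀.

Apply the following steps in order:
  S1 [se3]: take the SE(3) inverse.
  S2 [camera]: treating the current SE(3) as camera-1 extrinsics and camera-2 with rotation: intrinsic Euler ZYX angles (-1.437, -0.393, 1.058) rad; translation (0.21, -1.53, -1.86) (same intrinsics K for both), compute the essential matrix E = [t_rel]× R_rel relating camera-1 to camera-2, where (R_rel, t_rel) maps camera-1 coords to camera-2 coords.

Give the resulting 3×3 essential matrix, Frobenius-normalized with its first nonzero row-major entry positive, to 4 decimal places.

matrix = [0.6531 -0.0983 0.1657; 0.2696 0.3017 -0.3716; 0.0085 -0.2971 0.3824]

source (fourbar_fk): coupler pose = R=[0.9267 -0.3758 0.0000; 0.3758 0.9267 0.0000; 0.0000 0.0000 1.0000], t=(-0.1019, 0.6824, 0.0000)
after S1 (invert_se3): R=[0.9267 0.3758 0.0000; -0.3758 0.9267 0.0000; 0.0000 0.0000 1.0000], t=(-0.1620, -0.6707, 0.0000)
after S2 (essential): [0.6531 -0.0983 0.1657; 0.2696 0.3017 -0.3716; 0.0085 -0.2971 0.3824]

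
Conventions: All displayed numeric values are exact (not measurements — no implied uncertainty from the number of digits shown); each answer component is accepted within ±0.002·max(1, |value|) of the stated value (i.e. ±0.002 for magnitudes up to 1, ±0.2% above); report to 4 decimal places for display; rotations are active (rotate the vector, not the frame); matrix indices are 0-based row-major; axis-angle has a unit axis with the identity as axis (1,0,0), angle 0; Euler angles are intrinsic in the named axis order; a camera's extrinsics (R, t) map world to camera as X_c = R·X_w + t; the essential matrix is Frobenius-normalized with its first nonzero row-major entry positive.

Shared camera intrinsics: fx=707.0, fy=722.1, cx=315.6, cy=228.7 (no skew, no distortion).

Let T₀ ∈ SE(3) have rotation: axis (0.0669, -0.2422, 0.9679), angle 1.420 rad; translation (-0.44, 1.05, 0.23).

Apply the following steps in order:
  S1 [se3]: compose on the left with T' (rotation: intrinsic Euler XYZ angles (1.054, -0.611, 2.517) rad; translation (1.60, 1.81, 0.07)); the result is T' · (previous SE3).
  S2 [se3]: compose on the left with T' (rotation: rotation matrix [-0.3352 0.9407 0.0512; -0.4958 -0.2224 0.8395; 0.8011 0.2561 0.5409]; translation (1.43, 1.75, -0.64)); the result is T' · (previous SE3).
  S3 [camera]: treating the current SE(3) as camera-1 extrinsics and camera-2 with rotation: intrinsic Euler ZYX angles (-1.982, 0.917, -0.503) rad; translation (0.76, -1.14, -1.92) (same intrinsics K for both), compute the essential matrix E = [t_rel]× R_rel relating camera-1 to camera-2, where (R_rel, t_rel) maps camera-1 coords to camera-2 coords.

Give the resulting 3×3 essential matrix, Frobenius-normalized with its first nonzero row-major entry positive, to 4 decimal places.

matrix = [0.2101 -0.4880 -0.0498; 0.3479 -0.1903 -0.4244; -0.1225 -0.4283 0.4236]

after S1 (compose_se3): R=[-0.7230 0.6255 -0.2933; -0.2058 -0.6003 -0.7728; -0.6594 -0.4984 0.5628], t=(1.2575, 1.2265, -0.8740)
after S2 (compose_se3): R=[0.0150 -0.7999 -0.5999; -0.1494 -0.5950 0.7897; -0.9887 0.0777 -0.1284], t=(2.1174, 0.1201, 0.2087)
after S3 (essential): [0.2101 -0.4880 -0.0498; 0.3479 -0.1903 -0.4244; -0.1225 -0.4283 0.4236]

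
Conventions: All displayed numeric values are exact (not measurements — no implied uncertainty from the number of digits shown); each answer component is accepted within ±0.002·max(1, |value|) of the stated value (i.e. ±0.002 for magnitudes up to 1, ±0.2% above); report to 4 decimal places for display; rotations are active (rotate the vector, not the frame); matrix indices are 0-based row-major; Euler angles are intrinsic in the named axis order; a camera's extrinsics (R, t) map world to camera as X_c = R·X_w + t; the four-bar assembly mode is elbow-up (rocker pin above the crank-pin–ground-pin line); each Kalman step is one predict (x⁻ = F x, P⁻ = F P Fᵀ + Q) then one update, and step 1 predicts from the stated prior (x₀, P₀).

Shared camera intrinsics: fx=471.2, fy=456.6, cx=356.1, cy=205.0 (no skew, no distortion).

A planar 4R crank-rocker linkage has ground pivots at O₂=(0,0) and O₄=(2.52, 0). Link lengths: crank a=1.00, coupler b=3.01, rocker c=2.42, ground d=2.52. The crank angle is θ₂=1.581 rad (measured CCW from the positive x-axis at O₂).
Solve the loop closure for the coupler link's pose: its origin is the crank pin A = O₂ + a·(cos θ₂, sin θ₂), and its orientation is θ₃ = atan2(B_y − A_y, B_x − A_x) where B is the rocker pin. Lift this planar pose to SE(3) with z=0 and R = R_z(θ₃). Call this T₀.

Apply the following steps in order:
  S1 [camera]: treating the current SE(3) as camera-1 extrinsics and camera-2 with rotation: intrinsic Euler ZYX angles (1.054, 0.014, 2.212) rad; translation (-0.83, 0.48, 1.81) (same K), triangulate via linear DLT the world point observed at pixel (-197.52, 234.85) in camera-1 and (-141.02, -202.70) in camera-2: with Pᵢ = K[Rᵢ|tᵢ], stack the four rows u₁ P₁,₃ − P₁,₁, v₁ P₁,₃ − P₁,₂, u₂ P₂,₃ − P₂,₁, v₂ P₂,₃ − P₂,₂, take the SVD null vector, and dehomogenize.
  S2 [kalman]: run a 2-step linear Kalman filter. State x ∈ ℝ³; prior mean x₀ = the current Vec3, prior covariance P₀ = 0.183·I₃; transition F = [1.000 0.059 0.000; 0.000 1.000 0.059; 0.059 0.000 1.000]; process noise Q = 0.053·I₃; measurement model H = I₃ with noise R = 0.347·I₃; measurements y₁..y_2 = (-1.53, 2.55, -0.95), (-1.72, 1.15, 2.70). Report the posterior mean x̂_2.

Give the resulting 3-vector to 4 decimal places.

source (fourbar_fk): coupler pose = R=[0.8823 -0.4707 0.0000; 0.4707 0.8823 0.0000; 0.0000 0.0000 1.0000], t=(-0.0102, 0.9999, 0.0000)
after S1 (triangulate): (-1.3253, -0.3627, 0.8586)
after S2 (kf_track): (-1.4465, 0.9795, 0.9837)

result = (-1.4465, 0.9795, 0.9837)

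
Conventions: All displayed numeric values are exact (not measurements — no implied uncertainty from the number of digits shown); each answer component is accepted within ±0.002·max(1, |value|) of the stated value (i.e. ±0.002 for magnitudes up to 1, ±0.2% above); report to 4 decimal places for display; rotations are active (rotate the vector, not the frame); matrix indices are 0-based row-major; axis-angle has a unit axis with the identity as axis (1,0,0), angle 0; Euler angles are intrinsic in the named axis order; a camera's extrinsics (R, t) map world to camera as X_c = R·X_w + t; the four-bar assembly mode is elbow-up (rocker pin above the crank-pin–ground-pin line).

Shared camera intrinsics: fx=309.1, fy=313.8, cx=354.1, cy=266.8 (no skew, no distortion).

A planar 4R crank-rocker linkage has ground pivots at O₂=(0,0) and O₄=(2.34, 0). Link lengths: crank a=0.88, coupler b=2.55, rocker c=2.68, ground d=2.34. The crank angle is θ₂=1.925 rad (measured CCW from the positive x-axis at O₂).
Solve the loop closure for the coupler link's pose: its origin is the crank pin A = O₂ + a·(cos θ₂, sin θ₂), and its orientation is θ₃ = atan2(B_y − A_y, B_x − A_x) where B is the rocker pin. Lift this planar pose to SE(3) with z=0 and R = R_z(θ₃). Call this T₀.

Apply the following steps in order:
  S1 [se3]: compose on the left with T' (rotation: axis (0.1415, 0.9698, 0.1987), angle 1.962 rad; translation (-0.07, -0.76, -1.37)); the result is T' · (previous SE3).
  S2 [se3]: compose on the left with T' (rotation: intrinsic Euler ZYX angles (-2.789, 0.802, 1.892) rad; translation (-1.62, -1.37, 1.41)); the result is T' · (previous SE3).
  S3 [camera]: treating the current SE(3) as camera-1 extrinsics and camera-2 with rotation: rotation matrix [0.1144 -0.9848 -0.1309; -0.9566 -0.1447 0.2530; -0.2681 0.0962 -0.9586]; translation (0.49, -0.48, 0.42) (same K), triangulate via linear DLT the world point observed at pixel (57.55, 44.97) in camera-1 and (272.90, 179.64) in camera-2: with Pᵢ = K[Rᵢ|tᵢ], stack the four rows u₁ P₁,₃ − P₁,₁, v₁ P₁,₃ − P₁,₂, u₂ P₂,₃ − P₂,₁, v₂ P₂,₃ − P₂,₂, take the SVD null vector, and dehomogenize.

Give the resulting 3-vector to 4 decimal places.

result = (-0.4441, 0.8778, -0.6832)

source (fourbar_fk): coupler pose = R=[0.7315 -0.6818 0.0000; 0.6818 0.7315 0.0000; 0.0000 0.0000 1.0000], t=(-0.3052, 0.8254, 0.0000)
after S1 (compose_se3): R=[-0.2547 0.2454 0.9354; 0.8988 0.4169 0.1354; -0.3567 0.8752 -0.3268], t=(0.0428, -0.1164, -0.7806)
after S2 (compose_se3): R=[-0.4661 -0.5728 -0.6742; -0.2298 0.8143 -0.5330; 0.8543 -0.0935 -0.5113], t=(-1.4712, -2.1436, 1.4738)
after S3 (triangulate): (-0.4441, 0.8778, -0.6832)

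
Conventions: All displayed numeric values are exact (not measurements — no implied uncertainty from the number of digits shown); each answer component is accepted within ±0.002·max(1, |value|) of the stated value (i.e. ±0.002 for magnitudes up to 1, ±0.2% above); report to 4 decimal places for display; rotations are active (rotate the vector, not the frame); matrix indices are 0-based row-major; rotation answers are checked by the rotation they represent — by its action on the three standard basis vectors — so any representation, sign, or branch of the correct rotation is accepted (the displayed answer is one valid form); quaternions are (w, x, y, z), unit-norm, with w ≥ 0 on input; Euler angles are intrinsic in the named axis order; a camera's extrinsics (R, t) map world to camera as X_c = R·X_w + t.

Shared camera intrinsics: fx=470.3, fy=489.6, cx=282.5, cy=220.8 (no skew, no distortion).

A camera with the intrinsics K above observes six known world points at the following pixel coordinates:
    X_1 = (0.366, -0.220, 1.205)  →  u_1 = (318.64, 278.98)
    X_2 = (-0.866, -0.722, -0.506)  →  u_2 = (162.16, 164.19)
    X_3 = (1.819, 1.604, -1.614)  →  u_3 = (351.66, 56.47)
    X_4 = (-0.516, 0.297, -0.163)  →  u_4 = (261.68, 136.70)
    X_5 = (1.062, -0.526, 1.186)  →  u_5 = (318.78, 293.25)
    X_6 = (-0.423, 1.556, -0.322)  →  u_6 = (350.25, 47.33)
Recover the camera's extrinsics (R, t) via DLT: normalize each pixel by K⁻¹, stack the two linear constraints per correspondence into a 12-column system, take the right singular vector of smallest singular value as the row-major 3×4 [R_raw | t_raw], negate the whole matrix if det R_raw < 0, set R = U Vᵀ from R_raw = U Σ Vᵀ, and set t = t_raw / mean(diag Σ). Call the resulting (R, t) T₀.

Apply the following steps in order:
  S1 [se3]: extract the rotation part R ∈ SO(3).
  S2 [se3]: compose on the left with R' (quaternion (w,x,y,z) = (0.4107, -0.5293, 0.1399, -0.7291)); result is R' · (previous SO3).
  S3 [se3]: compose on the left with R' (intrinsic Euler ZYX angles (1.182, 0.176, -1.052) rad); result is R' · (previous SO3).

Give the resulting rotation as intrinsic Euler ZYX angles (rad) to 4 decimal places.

source (pnp_recover): camera pose = R=[0.4297 0.7628 0.4833; 0.1450 -0.5865 0.7968; 0.8913 -0.2724 -0.3626], t=(-0.1500, -0.4900, 5.5397)
after S1 (rot_of_se3): [0.4297 0.7628 0.4833; 0.1450 -0.5865 0.7968; 0.8913 -0.2724 -0.3626]
after S2 (compose_so3): [0.8117 -0.5840 -0.0118; -0.2057 -0.2669 -0.9415; 0.5467 0.7666 -0.3368]
after S3 (compose_so3): [-0.0121 -0.6709 0.7414; 0.9537 -0.2307 -0.1932; 0.3006 0.7047 0.6426]

rotation (euler_zyx) = (1.5835, -0.3054, 0.8314)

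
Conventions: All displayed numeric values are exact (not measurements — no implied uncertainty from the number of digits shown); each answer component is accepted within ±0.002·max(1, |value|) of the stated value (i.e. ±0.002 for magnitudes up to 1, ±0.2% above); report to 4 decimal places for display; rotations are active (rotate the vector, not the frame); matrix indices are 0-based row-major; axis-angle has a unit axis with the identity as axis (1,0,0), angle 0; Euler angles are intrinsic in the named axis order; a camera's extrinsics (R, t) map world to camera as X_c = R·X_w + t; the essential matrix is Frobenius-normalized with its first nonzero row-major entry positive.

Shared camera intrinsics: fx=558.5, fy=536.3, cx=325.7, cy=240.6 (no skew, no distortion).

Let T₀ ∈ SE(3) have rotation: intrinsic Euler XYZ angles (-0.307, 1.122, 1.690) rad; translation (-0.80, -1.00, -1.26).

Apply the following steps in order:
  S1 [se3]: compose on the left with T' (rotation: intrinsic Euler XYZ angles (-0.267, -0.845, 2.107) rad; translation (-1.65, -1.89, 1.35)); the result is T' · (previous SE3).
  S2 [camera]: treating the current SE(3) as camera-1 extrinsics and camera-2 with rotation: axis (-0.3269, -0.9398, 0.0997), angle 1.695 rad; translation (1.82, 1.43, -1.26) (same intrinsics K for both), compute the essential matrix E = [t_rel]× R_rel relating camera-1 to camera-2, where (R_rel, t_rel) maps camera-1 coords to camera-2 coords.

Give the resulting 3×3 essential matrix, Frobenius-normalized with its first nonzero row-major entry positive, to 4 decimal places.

matrix = [0.5690 0.3425 -0.1207; 0.3483 -0.3269 0.5077; -0.1182 -0.1669 0.1289]

after S1 (compose_se3): R=[-0.3930 -0.6082 -0.6897; -0.7207 -0.2621 0.6418; -0.5712 0.7492 -0.3353], t=(0.1343, -2.0309, 1.5051)
after S2 (essential): [0.5690 0.3425 -0.1207; 0.3483 -0.3269 0.5077; -0.1182 -0.1669 0.1289]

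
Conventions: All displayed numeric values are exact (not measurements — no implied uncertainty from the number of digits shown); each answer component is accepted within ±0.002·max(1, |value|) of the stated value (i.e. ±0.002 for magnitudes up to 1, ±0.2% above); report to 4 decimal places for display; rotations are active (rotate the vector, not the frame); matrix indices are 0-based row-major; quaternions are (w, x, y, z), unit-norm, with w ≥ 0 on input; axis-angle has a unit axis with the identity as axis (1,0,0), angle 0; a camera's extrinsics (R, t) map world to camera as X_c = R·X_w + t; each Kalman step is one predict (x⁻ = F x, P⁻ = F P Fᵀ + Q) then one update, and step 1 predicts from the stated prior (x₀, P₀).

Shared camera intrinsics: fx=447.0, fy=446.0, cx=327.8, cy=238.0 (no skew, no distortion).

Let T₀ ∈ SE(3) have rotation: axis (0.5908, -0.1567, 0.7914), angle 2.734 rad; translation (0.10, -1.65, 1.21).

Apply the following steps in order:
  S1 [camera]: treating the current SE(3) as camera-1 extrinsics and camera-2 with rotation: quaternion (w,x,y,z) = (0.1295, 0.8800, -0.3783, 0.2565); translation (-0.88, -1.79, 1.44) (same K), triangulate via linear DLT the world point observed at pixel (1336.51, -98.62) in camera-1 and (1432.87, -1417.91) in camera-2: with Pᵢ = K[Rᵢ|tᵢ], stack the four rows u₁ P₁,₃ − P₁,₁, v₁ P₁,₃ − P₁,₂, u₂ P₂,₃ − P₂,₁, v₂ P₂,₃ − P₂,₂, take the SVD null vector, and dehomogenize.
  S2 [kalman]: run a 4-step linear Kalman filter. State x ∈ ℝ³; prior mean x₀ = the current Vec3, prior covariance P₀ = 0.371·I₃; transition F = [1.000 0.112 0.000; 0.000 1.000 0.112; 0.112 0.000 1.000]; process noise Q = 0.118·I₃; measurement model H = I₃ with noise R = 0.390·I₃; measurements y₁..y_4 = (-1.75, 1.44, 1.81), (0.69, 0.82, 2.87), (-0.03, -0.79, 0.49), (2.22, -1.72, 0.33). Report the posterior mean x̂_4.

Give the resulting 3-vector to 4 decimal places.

after S1 (triangulate): (-0.6496, -1.7859, 1.0254)
after S2 (kf_track): (0.7510, -0.5626, 0.9116)

result = (0.7510, -0.5626, 0.9116)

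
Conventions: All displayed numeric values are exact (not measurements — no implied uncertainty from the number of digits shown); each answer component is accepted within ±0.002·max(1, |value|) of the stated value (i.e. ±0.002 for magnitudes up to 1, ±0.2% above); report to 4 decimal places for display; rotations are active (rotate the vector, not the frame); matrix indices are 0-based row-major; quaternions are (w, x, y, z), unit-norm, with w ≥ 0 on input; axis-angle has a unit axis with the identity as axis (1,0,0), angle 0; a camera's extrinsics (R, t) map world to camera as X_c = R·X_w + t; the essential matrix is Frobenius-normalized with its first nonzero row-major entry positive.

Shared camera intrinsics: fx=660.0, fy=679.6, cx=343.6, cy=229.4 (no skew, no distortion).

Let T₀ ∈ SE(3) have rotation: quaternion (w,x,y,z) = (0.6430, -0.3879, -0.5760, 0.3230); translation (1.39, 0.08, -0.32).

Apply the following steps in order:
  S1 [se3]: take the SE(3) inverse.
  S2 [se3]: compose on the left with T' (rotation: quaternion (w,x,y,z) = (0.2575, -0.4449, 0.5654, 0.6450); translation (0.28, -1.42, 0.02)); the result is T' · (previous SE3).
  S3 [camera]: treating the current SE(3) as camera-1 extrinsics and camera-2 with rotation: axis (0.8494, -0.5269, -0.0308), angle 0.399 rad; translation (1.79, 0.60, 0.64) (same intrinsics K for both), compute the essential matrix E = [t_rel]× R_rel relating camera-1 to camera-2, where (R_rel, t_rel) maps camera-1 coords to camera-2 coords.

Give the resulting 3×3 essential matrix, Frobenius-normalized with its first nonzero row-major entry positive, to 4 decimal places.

after S1 (invert_se3): R=[0.1278 0.8622 0.4901; 0.0315 0.4904 -0.8709; -0.9913 0.1267 0.0355], t=(-0.0898, -0.3617, 1.3791)
after S2 (compose_se3): R=[0.1937 -0.8520 0.4863; -0.9792 -0.1377 0.1488; -0.0598 -0.5051 -0.8610], t=(0.2345, -0.0002, -0.1319)
after S3 (essential): [0.2167 -0.0086 -0.2439; -0.1110 -0.0938 0.6316; -0.6408 0.1953 -0.1566]

matrix = [0.2167 -0.0086 -0.2439; -0.1110 -0.0938 0.6316; -0.6408 0.1953 -0.1566]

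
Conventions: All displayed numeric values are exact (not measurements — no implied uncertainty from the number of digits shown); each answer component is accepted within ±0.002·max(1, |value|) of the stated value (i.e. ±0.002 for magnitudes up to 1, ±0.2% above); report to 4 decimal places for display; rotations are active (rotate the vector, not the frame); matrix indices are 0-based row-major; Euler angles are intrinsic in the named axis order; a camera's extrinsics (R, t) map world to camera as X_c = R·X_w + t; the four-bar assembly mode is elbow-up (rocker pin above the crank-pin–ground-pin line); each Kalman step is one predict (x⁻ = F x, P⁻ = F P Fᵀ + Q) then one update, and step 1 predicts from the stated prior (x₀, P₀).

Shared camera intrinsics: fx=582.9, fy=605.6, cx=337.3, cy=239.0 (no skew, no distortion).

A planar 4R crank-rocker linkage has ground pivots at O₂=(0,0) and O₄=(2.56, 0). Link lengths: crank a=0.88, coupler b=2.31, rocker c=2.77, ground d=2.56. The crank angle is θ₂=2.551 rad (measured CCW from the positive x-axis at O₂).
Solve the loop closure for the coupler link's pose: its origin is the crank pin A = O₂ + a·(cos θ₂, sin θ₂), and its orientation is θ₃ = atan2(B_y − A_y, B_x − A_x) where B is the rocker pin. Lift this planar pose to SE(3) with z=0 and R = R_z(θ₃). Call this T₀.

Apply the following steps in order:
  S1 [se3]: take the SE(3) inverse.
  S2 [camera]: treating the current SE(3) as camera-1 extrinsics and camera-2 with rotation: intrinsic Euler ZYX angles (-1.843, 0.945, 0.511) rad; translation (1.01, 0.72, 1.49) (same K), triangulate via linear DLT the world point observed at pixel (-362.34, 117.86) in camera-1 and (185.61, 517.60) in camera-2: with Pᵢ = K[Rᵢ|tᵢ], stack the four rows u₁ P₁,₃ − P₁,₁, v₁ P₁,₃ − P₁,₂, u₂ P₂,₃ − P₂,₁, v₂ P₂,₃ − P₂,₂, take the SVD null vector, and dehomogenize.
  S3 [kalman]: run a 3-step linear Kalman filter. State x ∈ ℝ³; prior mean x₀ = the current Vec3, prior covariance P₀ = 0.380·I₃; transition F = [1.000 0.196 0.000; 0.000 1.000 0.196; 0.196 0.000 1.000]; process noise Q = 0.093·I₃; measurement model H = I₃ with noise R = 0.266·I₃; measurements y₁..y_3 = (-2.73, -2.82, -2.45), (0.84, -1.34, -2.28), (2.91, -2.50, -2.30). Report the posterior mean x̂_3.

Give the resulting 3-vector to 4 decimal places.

source (fourbar_fk): coupler pose = R=[0.6832 -0.7303 0.0000; 0.7303 0.6832 0.0000; 0.0000 0.0000 1.0000], t=(-0.7309, 0.4900, 0.0000)
after S1 (invert_se3): R=[0.6832 0.7303 0.0000; -0.7303 0.6832 -0.0000; 0.0000 0.0000 1.0000], t=(0.1415, -0.8686, 0.0000)
after S2 (triangulate): (-1.9964, -1.4125, 1.8778)
after S3 (kf_track): (0.5113, -2.1586, -1.9793)

result = (0.5113, -2.1586, -1.9793)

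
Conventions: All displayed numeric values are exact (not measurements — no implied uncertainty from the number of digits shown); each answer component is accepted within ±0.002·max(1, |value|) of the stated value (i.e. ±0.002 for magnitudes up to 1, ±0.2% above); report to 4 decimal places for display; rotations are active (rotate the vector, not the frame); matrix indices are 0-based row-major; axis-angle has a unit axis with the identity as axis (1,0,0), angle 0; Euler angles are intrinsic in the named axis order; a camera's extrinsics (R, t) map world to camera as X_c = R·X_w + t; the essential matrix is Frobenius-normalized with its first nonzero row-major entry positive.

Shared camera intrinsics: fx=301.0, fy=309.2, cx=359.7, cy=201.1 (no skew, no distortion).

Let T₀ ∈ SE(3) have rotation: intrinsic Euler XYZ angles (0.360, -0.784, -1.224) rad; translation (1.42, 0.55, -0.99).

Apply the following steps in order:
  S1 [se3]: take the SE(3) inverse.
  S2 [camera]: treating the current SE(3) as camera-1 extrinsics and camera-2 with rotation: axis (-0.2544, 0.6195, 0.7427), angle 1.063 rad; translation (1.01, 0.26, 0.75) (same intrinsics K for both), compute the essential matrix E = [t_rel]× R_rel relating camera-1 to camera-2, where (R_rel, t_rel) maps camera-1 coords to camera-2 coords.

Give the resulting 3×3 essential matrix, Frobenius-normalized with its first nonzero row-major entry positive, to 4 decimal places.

after S1 (invert_se3): R=[0.2407 -0.9647 -0.1067; 0.6659 0.0842 0.7412; -0.7061 -0.2494 0.6627], t=(0.0832, -0.2581, 1.7960)
after S2 (essential): [0.3345 -0.3713 -0.3064; 0.2120 0.3018 0.4221; 0.5630 -0.0421 0.1531]

matrix = [0.3345 -0.3713 -0.3064; 0.2120 0.3018 0.4221; 0.5630 -0.0421 0.1531]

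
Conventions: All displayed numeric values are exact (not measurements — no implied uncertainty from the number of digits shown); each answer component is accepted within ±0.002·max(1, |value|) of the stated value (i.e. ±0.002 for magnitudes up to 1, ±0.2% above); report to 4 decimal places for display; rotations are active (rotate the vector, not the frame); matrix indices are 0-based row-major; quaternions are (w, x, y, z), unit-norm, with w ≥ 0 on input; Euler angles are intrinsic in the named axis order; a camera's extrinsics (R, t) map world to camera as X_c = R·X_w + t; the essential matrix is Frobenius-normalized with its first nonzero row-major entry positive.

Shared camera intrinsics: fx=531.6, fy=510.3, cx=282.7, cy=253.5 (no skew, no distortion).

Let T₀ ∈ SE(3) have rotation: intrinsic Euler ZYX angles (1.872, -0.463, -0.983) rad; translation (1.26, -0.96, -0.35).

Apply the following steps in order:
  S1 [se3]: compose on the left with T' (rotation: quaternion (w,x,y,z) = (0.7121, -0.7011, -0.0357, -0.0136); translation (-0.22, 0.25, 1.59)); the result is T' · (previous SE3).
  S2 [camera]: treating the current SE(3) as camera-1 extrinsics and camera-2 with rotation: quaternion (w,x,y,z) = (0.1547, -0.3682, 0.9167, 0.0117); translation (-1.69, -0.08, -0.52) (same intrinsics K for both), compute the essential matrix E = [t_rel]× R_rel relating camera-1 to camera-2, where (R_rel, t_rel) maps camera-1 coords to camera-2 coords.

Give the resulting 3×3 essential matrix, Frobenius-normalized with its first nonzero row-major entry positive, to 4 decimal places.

after S1 (compose_se3): R=[-0.2195 -0.6011 -0.7684; 0.4524 -0.7606 0.4657; -0.8644 -0.2454 0.4389], t=(0.9808, -0.0771, 2.6306)
after S2 (essential): [0.1912 0.0502 -0.0948; -0.5172 0.3930 0.2351; -0.3175 -0.5851 0.1777]

matrix = [0.1912 0.0502 -0.0948; -0.5172 0.3930 0.2351; -0.3175 -0.5851 0.1777]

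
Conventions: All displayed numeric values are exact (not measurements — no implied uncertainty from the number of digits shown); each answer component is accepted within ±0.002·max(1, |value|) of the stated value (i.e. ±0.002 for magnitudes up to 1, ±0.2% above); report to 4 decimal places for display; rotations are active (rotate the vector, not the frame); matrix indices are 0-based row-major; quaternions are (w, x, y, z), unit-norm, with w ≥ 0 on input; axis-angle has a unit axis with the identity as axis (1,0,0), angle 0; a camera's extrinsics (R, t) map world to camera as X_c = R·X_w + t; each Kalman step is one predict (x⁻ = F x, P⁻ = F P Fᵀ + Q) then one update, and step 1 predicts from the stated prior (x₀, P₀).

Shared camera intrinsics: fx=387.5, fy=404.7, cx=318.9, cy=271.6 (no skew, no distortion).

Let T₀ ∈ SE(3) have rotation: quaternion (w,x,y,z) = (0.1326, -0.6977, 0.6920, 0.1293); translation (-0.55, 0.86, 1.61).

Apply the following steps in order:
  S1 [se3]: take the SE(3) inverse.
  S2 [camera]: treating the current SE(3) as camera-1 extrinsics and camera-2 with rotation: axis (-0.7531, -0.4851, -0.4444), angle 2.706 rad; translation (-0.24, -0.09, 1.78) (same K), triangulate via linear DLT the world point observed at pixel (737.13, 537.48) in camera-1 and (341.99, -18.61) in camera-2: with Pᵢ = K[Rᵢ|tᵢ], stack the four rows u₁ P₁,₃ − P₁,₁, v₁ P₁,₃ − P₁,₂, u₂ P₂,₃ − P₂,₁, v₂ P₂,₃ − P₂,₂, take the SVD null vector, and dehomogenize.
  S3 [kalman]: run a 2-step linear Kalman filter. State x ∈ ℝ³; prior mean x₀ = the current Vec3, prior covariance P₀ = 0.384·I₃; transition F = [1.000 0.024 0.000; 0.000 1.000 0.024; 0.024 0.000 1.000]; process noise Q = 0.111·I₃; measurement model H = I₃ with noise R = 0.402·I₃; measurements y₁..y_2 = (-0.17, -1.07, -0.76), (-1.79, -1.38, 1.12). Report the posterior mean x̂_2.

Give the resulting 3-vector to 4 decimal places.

after S1 (invert_se3): R=[0.0088 -0.9314 -0.3640; -1.0000 -0.0071 -0.0061; 0.0031 0.3640 -0.9314], t=(1.3918, -0.5341, 1.1882)
after S2 (triangulate): (-1.1049, 0.3038, 0.4662)
after S3 (kf_track): (-1.1413, -0.8736, 0.3656)

result = (-1.1413, -0.8736, 0.3656)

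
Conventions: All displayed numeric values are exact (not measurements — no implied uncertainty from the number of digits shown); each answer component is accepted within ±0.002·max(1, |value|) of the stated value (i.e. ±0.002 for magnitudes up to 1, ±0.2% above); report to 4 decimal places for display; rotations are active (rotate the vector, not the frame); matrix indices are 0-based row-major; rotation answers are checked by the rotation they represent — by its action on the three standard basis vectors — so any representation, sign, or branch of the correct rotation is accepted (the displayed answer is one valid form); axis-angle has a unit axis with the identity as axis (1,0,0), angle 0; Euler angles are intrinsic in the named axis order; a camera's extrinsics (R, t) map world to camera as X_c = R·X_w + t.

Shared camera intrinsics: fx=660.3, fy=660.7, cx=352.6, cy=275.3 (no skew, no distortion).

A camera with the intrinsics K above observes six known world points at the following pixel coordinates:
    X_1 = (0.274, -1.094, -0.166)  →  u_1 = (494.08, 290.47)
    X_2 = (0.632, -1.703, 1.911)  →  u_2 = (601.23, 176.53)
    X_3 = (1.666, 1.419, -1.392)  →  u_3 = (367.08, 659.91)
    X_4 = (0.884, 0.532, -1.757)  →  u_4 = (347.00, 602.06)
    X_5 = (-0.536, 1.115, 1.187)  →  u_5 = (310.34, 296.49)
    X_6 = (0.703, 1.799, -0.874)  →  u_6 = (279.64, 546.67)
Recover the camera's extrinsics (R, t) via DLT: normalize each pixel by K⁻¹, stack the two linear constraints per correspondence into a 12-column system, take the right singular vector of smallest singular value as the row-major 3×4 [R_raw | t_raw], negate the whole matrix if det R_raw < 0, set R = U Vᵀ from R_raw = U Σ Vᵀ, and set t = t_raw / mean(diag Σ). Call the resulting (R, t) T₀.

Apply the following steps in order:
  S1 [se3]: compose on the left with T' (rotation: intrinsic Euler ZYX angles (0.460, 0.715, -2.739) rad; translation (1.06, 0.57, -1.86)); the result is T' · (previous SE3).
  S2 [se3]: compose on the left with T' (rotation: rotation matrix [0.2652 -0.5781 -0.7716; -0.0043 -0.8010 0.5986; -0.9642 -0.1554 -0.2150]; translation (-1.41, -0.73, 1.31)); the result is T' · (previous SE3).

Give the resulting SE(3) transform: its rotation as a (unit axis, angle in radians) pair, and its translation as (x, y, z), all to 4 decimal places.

source (pnp_recover): camera pose = R=[0.7262 -0.6036 0.3290; 0.6828 0.5773 -0.4478; 0.0803 0.5498 0.8314], t=(0.2200, 0.4800, 5.5000)
after S1 (compose_se3): R=[0.5557 -0.6983 -0.4512; -0.3906 -0.6984 0.5998; -0.7339 -0.1570 -0.6608], t=(-2.6349, 0.6514, -5.9672)
after S2 (compose_se3): R=[0.9395 0.3397 0.0435; -0.1288 0.4684 -0.8741; -0.3173 0.8156 0.4839], t=(2.1192, -4.8124, 5.0320)

rotation (axis_angle) = ((0.9439, 0.2016, -0.2617), 1.1086), translation = (2.1192, -4.8124, 5.0320)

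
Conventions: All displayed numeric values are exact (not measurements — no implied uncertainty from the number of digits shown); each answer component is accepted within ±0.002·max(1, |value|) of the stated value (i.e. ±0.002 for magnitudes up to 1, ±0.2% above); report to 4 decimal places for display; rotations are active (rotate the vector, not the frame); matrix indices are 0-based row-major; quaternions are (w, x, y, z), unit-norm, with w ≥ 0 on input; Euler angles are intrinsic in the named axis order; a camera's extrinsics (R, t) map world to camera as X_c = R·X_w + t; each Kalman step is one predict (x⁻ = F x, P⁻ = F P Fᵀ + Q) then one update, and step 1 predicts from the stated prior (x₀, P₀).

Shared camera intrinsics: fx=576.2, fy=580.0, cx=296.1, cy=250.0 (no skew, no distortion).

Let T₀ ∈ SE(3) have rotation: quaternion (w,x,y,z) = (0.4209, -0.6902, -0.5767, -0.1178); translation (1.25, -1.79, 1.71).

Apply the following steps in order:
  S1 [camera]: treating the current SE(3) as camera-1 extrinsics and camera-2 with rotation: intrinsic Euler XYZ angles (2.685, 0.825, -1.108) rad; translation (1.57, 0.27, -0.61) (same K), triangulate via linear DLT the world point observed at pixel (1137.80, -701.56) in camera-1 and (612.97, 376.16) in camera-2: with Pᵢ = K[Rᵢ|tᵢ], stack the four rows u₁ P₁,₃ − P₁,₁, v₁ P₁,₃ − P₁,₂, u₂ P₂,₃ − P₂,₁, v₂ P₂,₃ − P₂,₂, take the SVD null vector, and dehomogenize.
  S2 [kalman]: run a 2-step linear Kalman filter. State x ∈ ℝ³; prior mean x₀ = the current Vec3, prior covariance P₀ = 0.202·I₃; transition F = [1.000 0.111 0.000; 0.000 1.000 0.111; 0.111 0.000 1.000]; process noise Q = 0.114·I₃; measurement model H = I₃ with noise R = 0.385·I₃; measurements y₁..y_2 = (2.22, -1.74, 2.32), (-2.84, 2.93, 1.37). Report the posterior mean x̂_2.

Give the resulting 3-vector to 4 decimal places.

result = (-0.6024, 1.1837, 0.6184)

after S1 (triangulate): (-0.3402, 1.3766, -1.8924)
after S2 (kf_track): (-0.6024, 1.1837, 0.6184)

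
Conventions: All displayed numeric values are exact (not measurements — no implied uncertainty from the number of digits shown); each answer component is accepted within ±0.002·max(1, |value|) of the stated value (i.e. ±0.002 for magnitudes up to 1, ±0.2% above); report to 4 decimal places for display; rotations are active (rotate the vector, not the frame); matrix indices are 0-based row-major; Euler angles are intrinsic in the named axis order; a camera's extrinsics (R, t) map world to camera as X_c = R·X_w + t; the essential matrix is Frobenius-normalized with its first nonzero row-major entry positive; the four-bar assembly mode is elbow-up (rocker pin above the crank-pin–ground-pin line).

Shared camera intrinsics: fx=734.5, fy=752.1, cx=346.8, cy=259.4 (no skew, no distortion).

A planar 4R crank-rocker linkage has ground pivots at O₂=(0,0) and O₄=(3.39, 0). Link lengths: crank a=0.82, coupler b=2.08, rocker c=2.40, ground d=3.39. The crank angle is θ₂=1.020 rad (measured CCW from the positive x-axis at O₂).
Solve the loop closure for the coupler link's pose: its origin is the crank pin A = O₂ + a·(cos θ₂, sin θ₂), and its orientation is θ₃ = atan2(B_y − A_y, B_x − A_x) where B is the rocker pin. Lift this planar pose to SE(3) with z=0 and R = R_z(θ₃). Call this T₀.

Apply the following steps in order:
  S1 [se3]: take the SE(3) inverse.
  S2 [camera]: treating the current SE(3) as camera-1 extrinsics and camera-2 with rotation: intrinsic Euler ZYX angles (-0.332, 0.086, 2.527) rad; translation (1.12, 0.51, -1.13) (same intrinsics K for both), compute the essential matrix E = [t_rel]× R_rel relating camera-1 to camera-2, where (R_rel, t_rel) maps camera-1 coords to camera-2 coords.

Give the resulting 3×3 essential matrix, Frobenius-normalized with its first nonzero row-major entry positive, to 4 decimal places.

matrix = [0.2787 0.1825 0.1132; 0.3838 0.0486 -0.5863; 0.4088 0.3153 0.3408]

source (fourbar_fk): coupler pose = R=[0.7821 -0.6232 0.0000; 0.6232 0.7821 0.0000; 0.0000 0.0000 1.0000], t=(0.4292, 0.6987, 0.0000)
after S1 (invert_se3): R=[0.7821 0.6232 0.0000; -0.6232 0.7821 0.0000; 0.0000 0.0000 1.0000], t=(-0.7711, -0.2790, 0.0000)
after S2 (essential): [0.2787 0.1825 0.1132; 0.3838 0.0486 -0.5863; 0.4088 0.3153 0.3408]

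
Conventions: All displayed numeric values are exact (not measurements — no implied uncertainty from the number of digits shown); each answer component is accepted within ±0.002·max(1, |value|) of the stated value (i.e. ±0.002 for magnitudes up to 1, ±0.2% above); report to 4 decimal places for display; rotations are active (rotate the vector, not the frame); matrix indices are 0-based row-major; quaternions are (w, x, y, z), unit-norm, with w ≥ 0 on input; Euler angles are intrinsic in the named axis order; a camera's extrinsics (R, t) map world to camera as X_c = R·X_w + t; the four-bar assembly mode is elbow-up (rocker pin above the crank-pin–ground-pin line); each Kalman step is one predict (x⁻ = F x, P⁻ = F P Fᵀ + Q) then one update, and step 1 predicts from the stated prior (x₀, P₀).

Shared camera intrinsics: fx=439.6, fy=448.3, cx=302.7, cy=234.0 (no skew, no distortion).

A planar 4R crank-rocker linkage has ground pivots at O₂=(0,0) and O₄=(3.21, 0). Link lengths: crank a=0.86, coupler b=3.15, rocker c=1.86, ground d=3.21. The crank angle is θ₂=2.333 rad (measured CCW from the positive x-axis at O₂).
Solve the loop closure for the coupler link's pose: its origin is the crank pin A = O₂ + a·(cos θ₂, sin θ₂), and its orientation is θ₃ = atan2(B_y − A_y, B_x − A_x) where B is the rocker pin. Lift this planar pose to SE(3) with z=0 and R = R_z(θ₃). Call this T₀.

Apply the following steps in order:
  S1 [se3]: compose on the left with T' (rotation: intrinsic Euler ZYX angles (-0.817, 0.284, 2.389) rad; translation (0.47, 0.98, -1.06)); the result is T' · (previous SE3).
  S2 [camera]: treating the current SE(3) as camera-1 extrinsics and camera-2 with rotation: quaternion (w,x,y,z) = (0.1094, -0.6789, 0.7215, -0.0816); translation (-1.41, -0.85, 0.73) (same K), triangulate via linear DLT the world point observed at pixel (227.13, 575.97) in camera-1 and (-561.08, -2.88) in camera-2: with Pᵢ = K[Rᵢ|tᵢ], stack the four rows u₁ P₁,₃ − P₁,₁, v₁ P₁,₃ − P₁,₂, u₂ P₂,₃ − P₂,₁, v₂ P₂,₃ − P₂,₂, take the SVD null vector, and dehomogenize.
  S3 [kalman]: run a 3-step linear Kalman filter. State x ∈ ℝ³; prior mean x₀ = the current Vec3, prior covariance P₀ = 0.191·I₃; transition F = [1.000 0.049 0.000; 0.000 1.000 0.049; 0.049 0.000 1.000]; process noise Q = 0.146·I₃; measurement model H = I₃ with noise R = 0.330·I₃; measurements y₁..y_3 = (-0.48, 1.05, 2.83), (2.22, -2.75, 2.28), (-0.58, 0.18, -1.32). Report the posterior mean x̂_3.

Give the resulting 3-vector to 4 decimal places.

source (fourbar_fk): coupler pose = R=[0.9437 -0.3308 0.0000; 0.3308 0.9437 0.0000; 0.0000 0.0000 1.0000], t=(-0.5938, 0.6221, 0.0000)
after S1 (compose_se3): R=[0.4873 -0.5958 -0.6383; -0.8719 -0.3717 -0.3187; -0.0474 0.7119 -0.7007], t=(-0.1697, 0.9980, -0.4854)
after S2 (triangulate): (-0.0204, 1.2489, -1.1257)
after S3 (kf_track): (0.1966, -0.2741, 0.1793)

result = (0.1966, -0.2741, 0.1793)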